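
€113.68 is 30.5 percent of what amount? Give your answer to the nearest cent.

€113.68 ÷ 0.305 ≈ €372.72.

€372.72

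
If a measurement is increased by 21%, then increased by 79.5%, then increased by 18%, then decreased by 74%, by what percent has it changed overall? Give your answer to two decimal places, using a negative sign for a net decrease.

-33.36%

The combined multiplier is 1.21 × 1.795 × 1.18 × 0.26 = 0.66635426.
That corresponds to a decrease of 33.36%.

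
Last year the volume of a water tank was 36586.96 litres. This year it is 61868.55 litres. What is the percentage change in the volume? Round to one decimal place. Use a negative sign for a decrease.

69.1%

Change: 61868.55 − 36586.96 = 25281.59.
Relative to the original: 25281.59 ÷ 36586.96 ≈ 69.1%.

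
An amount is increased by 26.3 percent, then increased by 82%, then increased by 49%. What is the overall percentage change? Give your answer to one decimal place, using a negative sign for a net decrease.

The combined multiplier is 1.263 × 1.82 × 1.49 = 3.4250034.
That corresponds to an increase of 242.5%.

242.5%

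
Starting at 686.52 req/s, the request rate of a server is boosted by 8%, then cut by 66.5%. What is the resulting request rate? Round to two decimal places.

Each change multiplies by a factor: 1.08 × 0.335 = 0.3618.
686.52 × 0.3618 = 248.382936 ≈ 248.38.

248.38 req/s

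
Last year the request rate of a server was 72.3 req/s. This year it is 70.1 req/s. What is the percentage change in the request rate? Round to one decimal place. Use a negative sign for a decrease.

Change: 70.1 − 72.3 = -2.2.
Relative to the original: -2.2 ÷ 72.3 ≈ -3.0%.

-3.0%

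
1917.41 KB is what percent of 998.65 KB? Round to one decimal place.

192.0%

1917.41 KB ÷ 998.65 KB ≈ 192.0%.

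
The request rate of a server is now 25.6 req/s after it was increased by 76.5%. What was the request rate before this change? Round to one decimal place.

The overall multiplier applied was 1.765.
So the original request rate was 25.6 ÷ 1.765 ≈ 14.5 req/s.

14.5 req/s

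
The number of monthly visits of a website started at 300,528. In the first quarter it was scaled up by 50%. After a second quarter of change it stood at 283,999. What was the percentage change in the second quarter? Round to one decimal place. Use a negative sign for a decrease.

-37.0%

After the first quarter: 300,528 × 1.5 = 450792.
Second-quarter multiplier: 283,999 ÷ 450792 ≈ 0.63.
That is a change of -37.0%.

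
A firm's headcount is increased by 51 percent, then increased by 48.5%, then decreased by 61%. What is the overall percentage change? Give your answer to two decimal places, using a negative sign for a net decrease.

The combined multiplier is 1.51 × 1.485 × 0.39 = 0.8745165.
That corresponds to a decrease of 12.55%.

-12.55%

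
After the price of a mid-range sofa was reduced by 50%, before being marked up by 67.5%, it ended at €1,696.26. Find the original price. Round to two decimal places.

The overall multiplier applied was 0.5 × 1.675 = 0.8375.
So the original price was €1,696.26 ÷ 0.8375 ≈ €2,025.39.

€2,025.39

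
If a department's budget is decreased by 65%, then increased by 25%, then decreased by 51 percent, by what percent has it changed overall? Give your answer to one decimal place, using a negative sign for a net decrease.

-78.6%

The combined multiplier is 0.35 × 1.25 × 0.49 = 0.214375.
That corresponds to a decrease of 78.6%.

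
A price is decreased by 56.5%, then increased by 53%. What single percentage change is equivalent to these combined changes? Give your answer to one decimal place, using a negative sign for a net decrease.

A 56.5% decrease multiplies by 0.435.
Then a 53% increase: 0.435 × 1.53 = 0.66555.
Overall factor 0.66555, i.e. -33.4%.

-33.4%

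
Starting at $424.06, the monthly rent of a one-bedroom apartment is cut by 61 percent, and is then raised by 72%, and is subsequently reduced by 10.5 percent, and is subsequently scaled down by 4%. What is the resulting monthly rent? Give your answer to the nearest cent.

$244.41

After the 61% decrease: $424.06 × 0.39 = $165.3834.
After the 72% increase: $165.3834 × 1.72 = $284.459448.
After the 10.5% decrease: $284.459448 × 0.895 = $254.59120596.
Apply the 4% decrease: $254.59120596 × 0.96 = $244.4075577216 ≈ $244.41.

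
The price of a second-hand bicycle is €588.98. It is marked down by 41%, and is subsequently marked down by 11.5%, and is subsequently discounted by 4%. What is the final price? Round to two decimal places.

41% decrease: €588.98 × 0.59 = €347.4982.
11.5% decrease: €347.4982 × 0.885 = €307.535907.
4% decrease: €307.535907 × 0.96 = €295.23447072 ≈ €295.23.

€295.23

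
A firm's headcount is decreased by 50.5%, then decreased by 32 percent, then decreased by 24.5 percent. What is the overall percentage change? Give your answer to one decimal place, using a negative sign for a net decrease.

The combined multiplier is 0.495 × 0.68 × 0.755 = 0.254133.
That corresponds to a decrease of 74.6%.

-74.6%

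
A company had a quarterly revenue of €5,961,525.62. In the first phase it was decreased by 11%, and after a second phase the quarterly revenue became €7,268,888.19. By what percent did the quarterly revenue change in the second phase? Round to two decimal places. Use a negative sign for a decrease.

After the first phase: €5,961,525.62 × 0.89 = €5305757.8018.
Second-phase multiplier: €7,268,888.19 ÷ €5305757.8018 ≈ 1.37.
That is a change of 37.00%.

37.00%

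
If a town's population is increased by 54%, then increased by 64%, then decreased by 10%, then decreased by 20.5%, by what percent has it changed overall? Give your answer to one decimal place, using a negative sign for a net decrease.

80.7%

A 54% increase multiplies by 1.54.
Then a 64% increase: 1.54 × 1.64 = 2.5256.
Then a 10% decrease: 2.5256 × 0.9 = 2.27304.
Then a 20.5% decrease: 2.27304 × 0.795 = 1.8070668.
Overall factor 1.8070668, i.e. 80.7%.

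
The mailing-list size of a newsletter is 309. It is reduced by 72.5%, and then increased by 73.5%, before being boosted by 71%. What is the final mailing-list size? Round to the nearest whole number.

After the 72.5% decrease: 309 × 0.275 = 84.975.
After the 73.5% increase: 84.975 × 1.735 = 147.431625.
Apply the 71% increase: 147.431625 × 1.71 = 252.10807875 ≈ 252.

252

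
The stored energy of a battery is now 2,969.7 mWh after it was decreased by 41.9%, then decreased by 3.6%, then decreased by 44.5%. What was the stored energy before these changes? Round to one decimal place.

9,553.6 mWh

The overall multiplier applied was 0.581 × 0.964 × 0.555 = 0.31084662.
So the original stored energy was 2,969.7 ÷ 0.31084662 ≈ 9,553.6 mWh.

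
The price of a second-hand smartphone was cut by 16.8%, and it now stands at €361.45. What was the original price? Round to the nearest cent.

€434.44

The overall multiplier applied was 0.832.
So the original price was €361.45 ÷ 0.832 ≈ €434.44.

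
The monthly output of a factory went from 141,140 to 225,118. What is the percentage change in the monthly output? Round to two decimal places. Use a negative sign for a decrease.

Change: 225,118 − 141,140 = 83,978.
Relative to the original: 83,978 ÷ 141,140 ≈ 59.50%.

59.50%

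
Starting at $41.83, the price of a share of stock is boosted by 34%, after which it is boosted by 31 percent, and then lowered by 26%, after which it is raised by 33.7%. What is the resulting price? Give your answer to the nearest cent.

$72.65

34% increase: $41.83 × 1.34 = $56.0522.
Apply the 31% increase: $56.0522 × 1.31 = $73.428382.
26% decrease: $73.428382 × 0.74 = $54.33700268.
After the 33.7% increase: $54.33700268 × 1.337 = $72.64857258316 ≈ $72.65.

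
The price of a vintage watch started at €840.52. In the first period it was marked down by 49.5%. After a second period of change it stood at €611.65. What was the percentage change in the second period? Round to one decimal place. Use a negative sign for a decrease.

44.1%

After the first period: €840.52 × 0.505 = €424.4626.
Second-period multiplier: €611.65 ÷ €424.4626 ≈ 1.441.
That is a change of 44.1%.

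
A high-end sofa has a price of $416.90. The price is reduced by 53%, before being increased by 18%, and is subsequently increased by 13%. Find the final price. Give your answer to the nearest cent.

$261.27

53% decrease: $416.90 × 0.47 = $195.943.
After the 18% increase: $195.943 × 1.18 = $231.21274.
Apply the 13% increase: $231.21274 × 1.13 = $261.2703962 ≈ $261.27.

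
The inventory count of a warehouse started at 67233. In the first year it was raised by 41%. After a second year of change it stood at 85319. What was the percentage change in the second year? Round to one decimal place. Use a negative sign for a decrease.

After the first year: 67233 × 1.41 = 94798.53.
Second-year multiplier: 85319 ÷ 94798.53 ≈ 0.9.
That is a change of -10.0%.

-10.0%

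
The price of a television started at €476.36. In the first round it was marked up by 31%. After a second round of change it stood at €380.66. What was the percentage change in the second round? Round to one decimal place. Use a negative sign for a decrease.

After the first round: €476.36 × 1.31 = €624.0316.
Second-round multiplier: €380.66 ÷ €624.0316 ≈ 0.61.
That is a change of -39.0%.

-39.0%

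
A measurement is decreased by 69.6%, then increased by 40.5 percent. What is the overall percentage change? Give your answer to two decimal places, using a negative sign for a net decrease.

A 69.6% decrease multiplies by 0.304.
Then a 40.5% increase: 0.304 × 1.405 = 0.42712.
Overall factor 0.42712, i.e. -57.29%.

-57.29%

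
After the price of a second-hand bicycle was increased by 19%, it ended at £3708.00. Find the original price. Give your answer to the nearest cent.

The overall multiplier applied was 1.19.
So the original price was £3708.00 ÷ 1.19 ≈ £3115.97.

£3115.97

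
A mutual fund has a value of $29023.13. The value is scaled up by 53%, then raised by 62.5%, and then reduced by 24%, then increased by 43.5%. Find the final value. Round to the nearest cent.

$78696.34

Apply the 53% increase: $29023.13 × 1.53 = $44405.3889.
62.5% increase: $44405.3889 × 1.625 = $72158.7569625.
After the 24% decrease: $72158.7569625 × 0.76 = $54840.6552915.
Apply the 43.5% increase: $54840.6552915 × 1.435 = $78696.3403433025 ≈ $78696.34.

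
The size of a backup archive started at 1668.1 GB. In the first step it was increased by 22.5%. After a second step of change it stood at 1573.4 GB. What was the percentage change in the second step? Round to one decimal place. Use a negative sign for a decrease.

After the first step: 1668.1 × 1.225 = 2043.4225.
Second-step multiplier: 1573.4 ÷ 2043.4225 ≈ 0.76998.
That is a change of -23.0%.

-23.0%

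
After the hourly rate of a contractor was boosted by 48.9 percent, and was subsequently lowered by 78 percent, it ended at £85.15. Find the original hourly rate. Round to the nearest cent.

Undoing the 78% decrease: £85.15 ÷ 0.22 ≈ £387.045455.
Undoing the 48.9% increase: £387.045455 ÷ 1.489 ≈ £259.94.

£259.94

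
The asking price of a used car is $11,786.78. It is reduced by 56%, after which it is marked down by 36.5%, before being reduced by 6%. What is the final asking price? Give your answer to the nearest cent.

$3,095.63

Each change multiplies by a factor: 0.44 × 0.635 × 0.94 = 0.262636.
$11,786.78 × 0.262636 = $3095.63275208 ≈ $3,095.63.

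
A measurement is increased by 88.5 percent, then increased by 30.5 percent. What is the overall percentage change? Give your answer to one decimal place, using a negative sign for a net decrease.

The combined multiplier is 1.885 × 1.305 = 2.459925.
That corresponds to an increase of 146.0%.

146.0%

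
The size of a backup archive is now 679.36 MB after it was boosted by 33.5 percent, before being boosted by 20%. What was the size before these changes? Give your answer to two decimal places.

Undoing the 20% increase: 679.36 ÷ 1.2 ≈ 566.133333.
Undoing the 33.5% increase: 566.133333 ÷ 1.335 ≈ 424.07 MB.

424.07 MB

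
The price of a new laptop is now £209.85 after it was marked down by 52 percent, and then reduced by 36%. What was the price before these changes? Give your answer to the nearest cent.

Undoing the 36% decrease: £209.85 ÷ 0.64 = £327.890625.
Undoing the 52% decrease: £327.890625 ÷ 0.48 ≈ £683.11.

£683.11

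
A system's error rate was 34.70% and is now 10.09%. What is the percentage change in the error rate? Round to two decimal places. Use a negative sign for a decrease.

-70.92%

The change is 10.09 − 34.70 = -24.61 percentage points.
Relative to the original 34.70%, that is -24.61 ÷ 34.70 ≈ -70.92%.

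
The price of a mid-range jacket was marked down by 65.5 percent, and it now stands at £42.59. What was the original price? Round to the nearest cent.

The overall multiplier applied was 0.345.
So the original price was £42.59 ÷ 0.345 ≈ £123.45.

£123.45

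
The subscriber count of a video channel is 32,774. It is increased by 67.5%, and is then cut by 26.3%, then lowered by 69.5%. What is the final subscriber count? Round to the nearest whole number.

67.5% increase: 32,774 × 1.675 = 54896.45.
Apply the 26.3% decrease: 54896.45 × 0.737 = 40458.68365.
69.5% decrease: 40458.68365 × 0.305 = 12339.89851325 ≈ 12,340.

12,340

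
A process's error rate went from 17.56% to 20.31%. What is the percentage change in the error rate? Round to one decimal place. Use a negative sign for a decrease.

15.7%

The change is 20.31 − 17.56 = 2.75 percentage points.
Relative to the original 17.56%, that is 2.75 ÷ 17.56 ≈ 15.7%.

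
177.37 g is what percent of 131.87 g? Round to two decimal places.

177.37 g ÷ 131.87 g ≈ 134.50%.

134.50%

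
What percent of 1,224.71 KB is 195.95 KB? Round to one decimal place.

16.0%

195.95 KB ÷ 1,224.71 KB ≈ 16.0%.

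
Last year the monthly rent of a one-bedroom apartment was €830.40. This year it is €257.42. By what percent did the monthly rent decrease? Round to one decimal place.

69.0%

Change: €257.42 − €830.40 = -€572.98.
Relative to the original: -€572.98 ÷ €830.40 ≈ -69.0%.
So the monthly rent decreased by 69.0%.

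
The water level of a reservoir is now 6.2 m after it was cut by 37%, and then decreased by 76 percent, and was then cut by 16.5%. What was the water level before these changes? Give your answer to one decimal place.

49.1 m

The overall multiplier applied was 0.63 × 0.24 × 0.835 = 0.126252.
So the original water level was 6.2 ÷ 0.126252 ≈ 49.1 m.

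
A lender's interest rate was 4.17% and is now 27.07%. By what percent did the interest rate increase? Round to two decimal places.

549.16%

The change is 27.07 − 4.17 = 22.90 percentage points.
Relative to the original 4.17%, that is 22.90 ÷ 4.17 ≈ 549.16%.
So the interest rate rose by 549.16%.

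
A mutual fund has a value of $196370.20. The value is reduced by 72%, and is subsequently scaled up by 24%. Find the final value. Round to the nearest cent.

$68179.73

Each change multiplies by a factor: 0.28 × 1.24 = 0.3472.
$196370.20 × 0.3472 = $68179.73344 ≈ $68179.73.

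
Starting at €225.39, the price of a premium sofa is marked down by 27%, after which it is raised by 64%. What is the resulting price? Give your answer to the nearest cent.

€269.84

Each change multiplies by a factor: 0.73 × 1.64 = 1.1972.
€225.39 × 1.1972 = €269.836908 ≈ €269.84.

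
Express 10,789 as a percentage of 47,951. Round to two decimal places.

22.50%

10,789 ÷ 47,951 ≈ 22.50%.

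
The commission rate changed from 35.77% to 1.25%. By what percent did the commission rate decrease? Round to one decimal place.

The change is 1.25 − 35.77 = -34.52 percentage points.
Relative to the original 35.77%, that is -34.52 ÷ 35.77 ≈ -96.5%.
So the commission rate fell by 96.5%.

96.5%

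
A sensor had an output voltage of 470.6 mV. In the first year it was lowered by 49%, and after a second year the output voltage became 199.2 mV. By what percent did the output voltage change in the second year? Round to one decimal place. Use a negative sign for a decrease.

-17.0%

After the first year: 470.6 × 0.51 = 240.006.
Second-year multiplier: 199.2 ÷ 240.006 ≈ 0.82998.
That is a change of -17.0%.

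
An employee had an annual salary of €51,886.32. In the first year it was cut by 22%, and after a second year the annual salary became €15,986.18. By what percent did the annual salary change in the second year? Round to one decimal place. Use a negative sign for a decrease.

After the first year: €51,886.32 × 0.78 = €40471.3296.
Second-year multiplier: €15,986.18 ÷ €40471.3296 ≈ 0.395.
That is a change of -60.5%.

-60.5%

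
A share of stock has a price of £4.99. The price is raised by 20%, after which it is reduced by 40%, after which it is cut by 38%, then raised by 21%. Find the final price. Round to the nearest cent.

£2.70

Apply the 20% increase: £4.99 × 1.2 = £5.988.
40% decrease: £5.988 × 0.6 = £3.5928.
38% decrease: £3.5928 × 0.62 = £2.227536.
After the 21% increase: £2.227536 × 1.21 = £2.69531856 ≈ £2.70.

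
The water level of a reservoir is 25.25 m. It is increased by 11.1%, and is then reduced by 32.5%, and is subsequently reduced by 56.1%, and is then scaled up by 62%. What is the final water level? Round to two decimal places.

After the 11.1% increase: 25.25 × 1.111 = 28.05275.
Apply the 32.5% decrease: 28.05275 × 0.675 = 18.93560625.
56.1% decrease: 18.93560625 × 0.439 = 8.31273114375.
62% increase: 8.31273114375 × 1.62 = 13.466624452875 ≈ 13.47.

13.47 m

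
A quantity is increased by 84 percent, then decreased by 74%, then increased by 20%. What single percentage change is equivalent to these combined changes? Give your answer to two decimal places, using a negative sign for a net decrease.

-42.59%

An 84% increase multiplies by 1.84.
Then a 74% decrease: 1.84 × 0.26 = 0.4784.
Then a 20% increase: 0.4784 × 1.2 = 0.57408.
Overall factor 0.57408, i.e. -42.59%.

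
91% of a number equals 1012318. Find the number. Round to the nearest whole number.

1112437

1012318 ÷ 0.91 ≈ 1112437.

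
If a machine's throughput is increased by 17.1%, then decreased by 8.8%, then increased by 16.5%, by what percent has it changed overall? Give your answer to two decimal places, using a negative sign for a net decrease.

24.42%

The combined multiplier is 1.171 × 0.912 × 1.165 = 1.24416408.
That corresponds to an increase of 24.42%.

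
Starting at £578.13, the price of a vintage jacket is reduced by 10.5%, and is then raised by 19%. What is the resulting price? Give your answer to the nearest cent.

£615.74

Each change multiplies by a factor: 0.895 × 1.19 = 1.06505.
£578.13 × 1.06505 = £615.7373565 ≈ £615.74.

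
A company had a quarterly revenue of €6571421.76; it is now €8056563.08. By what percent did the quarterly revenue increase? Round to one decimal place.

Change: €8056563.08 − €6571421.76 = €1485141.32.
Relative to the original: €1485141.32 ÷ €6571421.76 ≈ 22.6%.
So the quarterly revenue increased by 22.6%.

22.6%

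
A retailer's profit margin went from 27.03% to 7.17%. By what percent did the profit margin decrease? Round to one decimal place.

The change is 7.17 − 27.03 = -19.86 percentage points.
Relative to the original 27.03%, that is -19.86 ÷ 27.03 ≈ -73.5%.
So the profit margin fell by 73.5%.

73.5%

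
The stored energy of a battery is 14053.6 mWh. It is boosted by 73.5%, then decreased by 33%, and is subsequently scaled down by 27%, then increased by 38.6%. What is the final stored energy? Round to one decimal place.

16529.1 mWh

Each change multiplies by a factor: 1.735 × 0.67 × 0.73 × 1.386 = 1.176143661.
14053.6 × 1.176143661 = 16529.0525542296 ≈ 16529.1.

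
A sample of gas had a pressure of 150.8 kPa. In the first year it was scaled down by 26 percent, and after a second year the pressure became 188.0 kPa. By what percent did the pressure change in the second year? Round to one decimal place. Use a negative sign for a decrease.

After the first year: 150.8 × 0.74 = 111.592.
Second-year multiplier: 188.0 ÷ 111.592 ≈ 1.68471.
That is a change of 68.5%.

68.5%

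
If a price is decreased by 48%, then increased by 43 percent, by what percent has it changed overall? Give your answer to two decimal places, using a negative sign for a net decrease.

The combined multiplier is 0.52 × 1.43 = 0.7436.
That corresponds to a decrease of 25.64%.

-25.64%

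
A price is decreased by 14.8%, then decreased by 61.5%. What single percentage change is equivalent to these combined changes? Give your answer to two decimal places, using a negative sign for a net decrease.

-67.20%

The combined multiplier is 0.852 × 0.385 = 0.32802.
That corresponds to a decrease of 67.20%.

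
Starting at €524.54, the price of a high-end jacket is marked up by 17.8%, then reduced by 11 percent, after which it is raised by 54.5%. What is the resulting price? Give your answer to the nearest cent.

€849.65

Each change multiplies by a factor: 1.178 × 0.89 × 1.545 = 1.6198089.
€524.54 × 1.6198089 = €849.654560406 ≈ €849.65.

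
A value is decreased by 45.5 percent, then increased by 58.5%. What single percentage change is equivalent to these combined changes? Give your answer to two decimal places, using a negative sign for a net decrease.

The combined multiplier is 0.545 × 1.585 = 0.863825.
That corresponds to a decrease of 13.62%.

-13.62%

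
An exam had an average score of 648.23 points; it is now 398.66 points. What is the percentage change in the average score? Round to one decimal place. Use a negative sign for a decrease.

-38.5%

Change: 398.66 − 648.23 = -249.57.
Relative to the original: -249.57 ÷ 648.23 ≈ -38.5%.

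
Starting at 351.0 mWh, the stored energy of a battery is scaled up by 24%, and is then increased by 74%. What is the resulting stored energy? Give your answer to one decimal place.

Apply the 24% increase: 351.0 × 1.24 = 435.24.
After the 74% increase: 435.24 × 1.74 = 757.3176 ≈ 757.3.

757.3 mWh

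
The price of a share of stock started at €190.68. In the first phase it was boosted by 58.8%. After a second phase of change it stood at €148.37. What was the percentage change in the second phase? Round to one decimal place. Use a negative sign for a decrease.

-51.0%

After the first phase: €190.68 × 1.588 = €302.79984.
Second-phase multiplier: €148.37 ÷ €302.79984 ≈ 0.48999.
That is a change of -51.0%.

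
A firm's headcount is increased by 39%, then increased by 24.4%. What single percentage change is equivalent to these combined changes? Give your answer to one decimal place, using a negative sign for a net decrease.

The combined multiplier is 1.39 × 1.244 = 1.72916.
That corresponds to an increase of 72.9%.

72.9%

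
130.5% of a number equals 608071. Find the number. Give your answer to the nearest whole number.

465955

608071 ÷ 1.305 ≈ 465955.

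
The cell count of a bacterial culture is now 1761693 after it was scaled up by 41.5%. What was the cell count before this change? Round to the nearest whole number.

The overall multiplier applied was 1.415.
So the original cell count was 1761693 ÷ 1.415 ≈ 1245013.

1245013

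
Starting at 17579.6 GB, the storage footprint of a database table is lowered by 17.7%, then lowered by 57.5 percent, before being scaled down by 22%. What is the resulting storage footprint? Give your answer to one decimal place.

After the 17.7% decrease: 17579.6 × 0.823 = 14468.0108.
Apply the 57.5% decrease: 14468.0108 × 0.425 = 6148.90459.
22% decrease: 6148.90459 × 0.78 = 4796.1455802 ≈ 4796.1.

4796.1 GB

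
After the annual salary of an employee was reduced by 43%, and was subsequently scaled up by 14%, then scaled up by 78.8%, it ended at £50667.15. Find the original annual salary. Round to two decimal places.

Undoing the 78.8% increase: £50667.15 ÷ 1.788 ≈ £28337.332215.
Undoing the 14% increase: £28337.332215 ÷ 1.14 ≈ £24857.308961.
Undoing the 43% decrease: £24857.308961 ÷ 0.57 ≈ £43609.31.

£43609.31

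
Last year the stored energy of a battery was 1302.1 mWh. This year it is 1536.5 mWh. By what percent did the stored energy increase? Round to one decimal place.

Change: 1536.5 − 1302.1 = 234.4.
Relative to the original: 234.4 ÷ 1302.1 ≈ 18.0%.
So the stored energy increased by 18.0%.

18.0%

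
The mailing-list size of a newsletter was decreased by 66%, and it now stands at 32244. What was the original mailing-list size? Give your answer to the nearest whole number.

94835

The overall multiplier applied was 0.34.
So the original mailing-list size was 32244 ÷ 0.34 ≈ 94835.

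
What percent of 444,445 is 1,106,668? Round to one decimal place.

1,106,668 ÷ 444,445 ≈ 249.0%.

249.0%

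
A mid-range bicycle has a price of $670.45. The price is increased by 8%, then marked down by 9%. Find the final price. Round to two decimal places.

$658.92

Each change multiplies by a factor: 1.08 × 0.91 = 0.9828.
$670.45 × 0.9828 = $658.91826 ≈ $658.92.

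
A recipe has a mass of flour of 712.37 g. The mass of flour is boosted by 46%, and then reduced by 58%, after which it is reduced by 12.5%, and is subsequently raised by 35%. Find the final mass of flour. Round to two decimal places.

516.00 g

After the 46% increase: 712.37 × 1.46 = 1040.0602.
58% decrease: 1040.0602 × 0.42 = 436.825284.
After the 12.5% decrease: 436.825284 × 0.875 = 382.2221235.
35% increase: 382.2221235 × 1.35 = 515.999866725 ≈ 516.00.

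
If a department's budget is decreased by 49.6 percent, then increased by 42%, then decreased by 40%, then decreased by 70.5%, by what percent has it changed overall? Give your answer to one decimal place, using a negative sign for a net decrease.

-87.3%

The combined multiplier is 0.504 × 1.42 × 0.6 × 0.295 = 0.12667536.
That corresponds to a decrease of 87.3%.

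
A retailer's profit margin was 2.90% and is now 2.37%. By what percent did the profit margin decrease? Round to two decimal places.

18.28%

The change is 2.37 − 2.90 = -0.53 percentage points.
Relative to the original 2.90%, that is -0.53 ÷ 2.90 ≈ -18.28%.
So the profit margin fell by 18.28%.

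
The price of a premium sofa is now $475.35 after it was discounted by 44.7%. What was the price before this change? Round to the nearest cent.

$859.58

The overall multiplier applied was 0.553.
So the original price was $475.35 ÷ 0.553 ≈ $859.58.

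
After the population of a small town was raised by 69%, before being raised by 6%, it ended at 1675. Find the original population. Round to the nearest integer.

Undoing the 6% increase: 1675 ÷ 1.06 ≈ 1580.188679.
Undoing the 69% increase: 1580.188679 ÷ 1.69 ≈ 935.

935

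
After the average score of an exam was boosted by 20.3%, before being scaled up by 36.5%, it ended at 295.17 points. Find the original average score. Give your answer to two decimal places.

Undoing the 36.5% increase: 295.17 ÷ 1.365 ≈ 216.241758.
Undoing the 20.3% increase: 216.241758 ÷ 1.203 ≈ 179.75 points.

179.75 points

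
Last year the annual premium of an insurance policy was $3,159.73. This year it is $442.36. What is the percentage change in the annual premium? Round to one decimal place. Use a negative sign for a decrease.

-86.0%

Change: $442.36 − $3,159.73 = -$2,717.37.
Relative to the original: -$2,717.37 ÷ $3,159.73 ≈ -86.0%.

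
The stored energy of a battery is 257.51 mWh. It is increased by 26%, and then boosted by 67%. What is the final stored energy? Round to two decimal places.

541.85 mWh

After the 26% increase: 257.51 × 1.26 = 324.4626.
Apply the 67% increase: 324.4626 × 1.67 = 541.852542 ≈ 541.85.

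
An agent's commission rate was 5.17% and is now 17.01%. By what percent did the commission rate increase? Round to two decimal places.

229.01%

The change is 17.01 − 5.17 = 11.84 percentage points.
Relative to the original 5.17%, that is 11.84 ÷ 5.17 ≈ 229.01%.
So the commission rate rose by 229.01%.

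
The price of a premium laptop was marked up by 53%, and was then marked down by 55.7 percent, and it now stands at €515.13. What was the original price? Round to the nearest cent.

€760.01

The overall multiplier applied was 1.53 × 0.443 = 0.67779.
So the original price was €515.13 ÷ 0.67779 ≈ €760.01.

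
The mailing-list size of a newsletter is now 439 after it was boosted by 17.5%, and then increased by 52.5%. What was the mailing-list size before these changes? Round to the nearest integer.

Undoing the 52.5% increase: 439 ÷ 1.525 ≈ 287.868852.
Undoing the 17.5% increase: 287.868852 ÷ 1.175 ≈ 245.

245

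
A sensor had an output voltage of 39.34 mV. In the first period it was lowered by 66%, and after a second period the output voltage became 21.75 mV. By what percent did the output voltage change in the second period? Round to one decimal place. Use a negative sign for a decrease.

62.6%

After the first period: 39.34 × 0.34 = 13.3756.
Second-period multiplier: 21.75 ÷ 13.3756 ≈ 1.6261.
That is a change of 62.6%.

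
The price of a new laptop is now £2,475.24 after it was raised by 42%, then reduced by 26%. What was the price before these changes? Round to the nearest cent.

Undoing the 26% decrease: £2,475.24 ÷ 0.74 ≈ £3344.918919.
Undoing the 42% increase: £3344.918919 ÷ 1.42 ≈ £2,355.58.

£2,355.58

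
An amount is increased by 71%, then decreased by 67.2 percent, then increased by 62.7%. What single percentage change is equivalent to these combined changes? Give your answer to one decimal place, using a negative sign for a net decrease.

-8.7%

The combined multiplier is 1.71 × 0.328 × 1.627 = 0.91255176.
That corresponds to a decrease of 8.7%.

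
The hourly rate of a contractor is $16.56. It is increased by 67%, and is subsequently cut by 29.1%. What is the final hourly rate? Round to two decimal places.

Each change multiplies by a factor: 1.67 × 0.709 = 1.18403.
$16.56 × 1.18403 = $19.6075368 ≈ $19.61.

$19.61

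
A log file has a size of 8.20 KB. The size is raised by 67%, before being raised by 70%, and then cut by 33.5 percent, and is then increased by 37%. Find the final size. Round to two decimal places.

Each change multiplies by a factor: 1.67 × 1.7 × 0.665 × 1.37 = 2.58647095.
8.20 × 2.58647095 = 21.20906179 ≈ 21.21.

21.21 KB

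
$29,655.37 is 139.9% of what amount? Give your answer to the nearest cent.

$29,655.37 ÷ 1.399 ≈ $21,197.55.

$21,197.55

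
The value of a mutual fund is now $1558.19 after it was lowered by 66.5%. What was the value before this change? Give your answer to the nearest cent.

$4651.31

The overall multiplier applied was 0.335.
So the original value was $1558.19 ÷ 0.335 ≈ $4651.31.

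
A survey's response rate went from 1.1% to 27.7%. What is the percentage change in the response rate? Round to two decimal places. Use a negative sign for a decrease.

2418.18%

The change is 27.7 − 1.1 = 26.6 percentage points.
Relative to the original 1.1%, that is 26.6 ÷ 1.1 ≈ 2418.18%.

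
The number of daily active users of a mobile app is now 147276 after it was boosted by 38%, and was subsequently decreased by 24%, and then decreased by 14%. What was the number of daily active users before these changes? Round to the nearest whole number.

Undoing the 14% decrease: 147276 ÷ 0.86 ≈ 171251.162791.
Undoing the 24% decrease: 171251.162791 ÷ 0.76 ≈ 225330.477357.
Undoing the 38% increase: 225330.477357 ÷ 1.38 ≈ 163283.

163283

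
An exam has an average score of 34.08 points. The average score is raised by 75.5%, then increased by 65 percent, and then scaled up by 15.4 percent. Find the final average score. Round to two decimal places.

Each change multiplies by a factor: 1.755 × 1.65 × 1.154 = 3.3416955.
34.08 × 3.3416955 = 113.88498264 ≈ 113.88.

113.88 points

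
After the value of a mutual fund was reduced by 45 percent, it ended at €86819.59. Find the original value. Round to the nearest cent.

The overall multiplier applied was 0.55.
So the original value was €86819.59 ÷ 0.55 = €157853.80.

€157853.80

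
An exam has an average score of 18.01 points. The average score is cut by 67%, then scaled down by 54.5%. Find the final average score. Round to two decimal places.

67% decrease: 18.01 × 0.33 = 5.9433.
54.5% decrease: 5.9433 × 0.455 = 2.7042015 ≈ 2.70.

2.70 points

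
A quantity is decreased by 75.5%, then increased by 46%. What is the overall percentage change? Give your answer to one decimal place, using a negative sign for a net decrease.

A 75.5% decrease multiplies by 0.245.
Then a 46% increase: 0.245 × 1.46 = 0.3577.
Overall factor 0.3577, i.e. -64.2%.

-64.2%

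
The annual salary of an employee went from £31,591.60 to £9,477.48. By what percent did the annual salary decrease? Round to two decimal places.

70.00%

Change: £9,477.48 − £31,591.60 = -£22,114.12.
Relative to the original: -£22,114.12 ÷ £31,591.60 = -70.00%.
So the annual salary decreased by 70.00%.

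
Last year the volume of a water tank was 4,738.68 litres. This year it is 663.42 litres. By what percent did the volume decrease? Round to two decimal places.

86.00%

Change: 663.42 − 4,738.68 = -4,075.26.
Relative to the original: -4,075.26 ÷ 4,738.68 ≈ -86.00%.
So the volume decreased by 86.00%.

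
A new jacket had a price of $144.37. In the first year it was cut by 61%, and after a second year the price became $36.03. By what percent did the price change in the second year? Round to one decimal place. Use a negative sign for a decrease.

-36.0%

After the first year: $144.37 × 0.39 = $56.3043.
Second-year multiplier: $36.03 ÷ $56.3043 ≈ 0.63992.
That is a change of -36.0%.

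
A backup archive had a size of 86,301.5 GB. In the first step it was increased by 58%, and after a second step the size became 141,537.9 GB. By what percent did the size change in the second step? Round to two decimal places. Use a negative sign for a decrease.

3.80%

After the first step: 86,301.5 × 1.58 = 136356.37.
Second-step multiplier: 141,537.9 ÷ 136356.37 ≈ 1.038.
That is a change of 3.80%.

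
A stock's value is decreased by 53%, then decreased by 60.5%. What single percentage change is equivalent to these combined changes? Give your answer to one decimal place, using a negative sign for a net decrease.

A 53% decrease multiplies by 0.47.
Then a 60.5% decrease: 0.47 × 0.395 = 0.18565.
Overall factor 0.18565, i.e. -81.4%.

-81.4%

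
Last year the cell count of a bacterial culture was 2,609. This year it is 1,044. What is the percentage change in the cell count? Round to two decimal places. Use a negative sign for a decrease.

Change: 1,044 − 2,609 = -1,565.
Relative to the original: -1,565 ÷ 2,609 ≈ -59.98%.

-59.98%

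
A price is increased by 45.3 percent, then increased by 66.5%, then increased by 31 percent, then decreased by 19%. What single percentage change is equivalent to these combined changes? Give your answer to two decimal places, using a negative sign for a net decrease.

156.71%

A 45.3% increase multiplies by 1.453.
Then a 66.5% increase: 1.453 × 1.665 = 2.419245.
Then a 31% increase: 2.419245 × 1.31 = 3.16921095.
Then a 19% decrease: 3.16921095 × 0.81 = 2.5670608695.
Overall factor 2.5670608695, i.e. 156.71%.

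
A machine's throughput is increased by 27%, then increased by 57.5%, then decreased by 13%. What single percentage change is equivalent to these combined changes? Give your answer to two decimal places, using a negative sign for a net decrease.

74.02%

A 27% increase multiplies by 1.27.
Then a 57.5% increase: 1.27 × 1.575 = 2.00025.
Then a 13% decrease: 2.00025 × 0.87 = 1.7402175.
Overall factor 1.7402175, i.e. 74.02%.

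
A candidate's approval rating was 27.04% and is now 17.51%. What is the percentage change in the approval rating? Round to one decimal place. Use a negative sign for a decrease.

The change is 17.51 − 27.04 = -9.53 percentage points.
Relative to the original 27.04%, that is -9.53 ÷ 27.04 ≈ -35.2%.

-35.2%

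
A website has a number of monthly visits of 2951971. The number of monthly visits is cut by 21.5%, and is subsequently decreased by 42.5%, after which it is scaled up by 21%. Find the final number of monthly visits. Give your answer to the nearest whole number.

Each change multiplies by a factor: 0.785 × 0.575 × 1.21 = 0.54616375.
2951971 × 0.54616375 = 1612259.55125125 ≈ 1612260.

1612260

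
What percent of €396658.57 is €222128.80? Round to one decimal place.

56.0%

€222128.80 ÷ €396658.57 ≈ 56.0%.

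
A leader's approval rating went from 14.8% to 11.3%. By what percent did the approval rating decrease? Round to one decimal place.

The change is 11.3 − 14.8 = -3.5 percentage points.
Relative to the original 14.8%, that is -3.5 ÷ 14.8 ≈ -23.6%.
So the approval rating fell by 23.6%.

23.6%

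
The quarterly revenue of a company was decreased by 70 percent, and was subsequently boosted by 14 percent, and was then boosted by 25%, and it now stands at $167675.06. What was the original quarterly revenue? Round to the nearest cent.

Undoing the 25% increase: $167675.06 ÷ 1.25 = $134140.048.
Undoing the 14% increase: $134140.048 ÷ 1.14 ≈ $117666.708772.
Undoing the 70% decrease: $117666.708772 ÷ 0.3 ≈ $392222.36.

$392222.36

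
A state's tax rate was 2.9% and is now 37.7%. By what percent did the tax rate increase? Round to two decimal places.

1200.00%

The change is 37.7 − 2.9 = 34.8 percentage points.
Relative to the original 2.9%, that is 34.8 ÷ 2.9 = 1200.00%.
So the tax rate rose by 1200.00%.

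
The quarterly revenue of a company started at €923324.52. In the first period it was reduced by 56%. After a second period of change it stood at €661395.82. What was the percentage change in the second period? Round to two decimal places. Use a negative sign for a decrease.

62.80%

After the first period: €923324.52 × 0.44 = €406262.7888.
Second-period multiplier: €661395.82 ÷ €406262.7888 ≈ 1.628.
That is a change of 62.80%.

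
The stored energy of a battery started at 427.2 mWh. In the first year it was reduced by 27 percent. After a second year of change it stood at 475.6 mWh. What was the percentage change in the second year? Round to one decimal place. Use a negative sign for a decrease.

52.5%

After the first year: 427.2 × 0.73 = 311.856.
Second-year multiplier: 475.6 ÷ 311.856 ≈ 1.52506.
That is a change of 52.5%.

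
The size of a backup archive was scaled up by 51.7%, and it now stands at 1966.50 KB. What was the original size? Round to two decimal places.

1296.31 KB

The overall multiplier applied was 1.517.
So the original size was 1966.50 ÷ 1.517 ≈ 1296.31 KB.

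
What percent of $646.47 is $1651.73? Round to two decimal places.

$1651.73 ÷ $646.47 ≈ 255.50%.

255.50%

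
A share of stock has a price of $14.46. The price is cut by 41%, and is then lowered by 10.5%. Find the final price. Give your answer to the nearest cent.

$7.64

41% decrease: $14.46 × 0.59 = $8.5314.
After the 10.5% decrease: $8.5314 × 0.895 = $7.635603 ≈ $7.64.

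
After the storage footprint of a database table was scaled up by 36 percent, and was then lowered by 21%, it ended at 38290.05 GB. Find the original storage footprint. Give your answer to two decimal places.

35638.54 GB

The overall multiplier applied was 1.36 × 0.79 = 1.0744.
So the original storage footprint was 38290.05 ÷ 1.0744 ≈ 35638.54 GB.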